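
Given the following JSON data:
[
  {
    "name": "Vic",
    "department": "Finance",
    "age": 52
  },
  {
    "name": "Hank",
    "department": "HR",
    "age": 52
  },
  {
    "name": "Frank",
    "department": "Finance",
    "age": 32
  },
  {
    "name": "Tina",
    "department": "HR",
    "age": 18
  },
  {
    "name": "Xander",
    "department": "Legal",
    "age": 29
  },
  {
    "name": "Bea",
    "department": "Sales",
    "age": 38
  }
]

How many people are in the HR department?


Scanning records for department = HR
  Record 1: Hank
  Record 3: Tina
Count: 2

ANSWER: 2


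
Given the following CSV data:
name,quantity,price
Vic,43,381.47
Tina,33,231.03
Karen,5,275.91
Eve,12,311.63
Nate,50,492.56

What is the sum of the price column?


Values in 'price' column:
  Row 1: 381.47
  Row 2: 231.03
  Row 3: 275.91
  Row 4: 311.63
  Row 5: 492.56
Sum = 381.47 + 231.03 + 275.91 + 311.63 + 492.56 = 1692.6

ANSWER: 1692.6


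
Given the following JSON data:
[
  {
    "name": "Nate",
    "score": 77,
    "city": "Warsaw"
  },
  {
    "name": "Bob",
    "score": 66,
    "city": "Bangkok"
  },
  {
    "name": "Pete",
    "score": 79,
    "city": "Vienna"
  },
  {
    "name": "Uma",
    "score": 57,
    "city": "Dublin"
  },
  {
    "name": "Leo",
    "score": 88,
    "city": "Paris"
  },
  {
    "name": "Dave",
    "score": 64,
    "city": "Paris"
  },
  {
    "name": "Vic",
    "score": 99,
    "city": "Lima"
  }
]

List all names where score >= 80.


Filtering records where score >= 80:
  Nate (score=77) -> no
  Bob (score=66) -> no
  Pete (score=79) -> no
  Uma (score=57) -> no
  Leo (score=88) -> YES
  Dave (score=64) -> no
  Vic (score=99) -> YES


ANSWER: Leo, Vic


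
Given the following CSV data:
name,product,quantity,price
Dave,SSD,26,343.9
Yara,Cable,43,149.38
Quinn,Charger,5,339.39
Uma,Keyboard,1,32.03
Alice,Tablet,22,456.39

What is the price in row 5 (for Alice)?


Row 5: Alice
Column 'price' = 456.39

ANSWER: 456.39


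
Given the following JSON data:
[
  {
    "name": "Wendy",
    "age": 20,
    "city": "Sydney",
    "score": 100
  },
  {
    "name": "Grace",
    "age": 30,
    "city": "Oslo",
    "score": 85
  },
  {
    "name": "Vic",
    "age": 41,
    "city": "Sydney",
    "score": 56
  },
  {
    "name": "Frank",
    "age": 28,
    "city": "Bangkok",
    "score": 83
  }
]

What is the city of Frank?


Looking up record where name = Frank
Record index: 3
Field 'city' = Bangkok

ANSWER: Bangkok


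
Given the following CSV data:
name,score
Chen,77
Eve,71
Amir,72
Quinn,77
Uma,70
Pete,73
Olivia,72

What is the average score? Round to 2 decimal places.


Scores: 77, 71, 72, 77, 70, 73, 72
Sum = 512
Count = 7
Average = 512 / 7 = 73.14

ANSWER: 73.14


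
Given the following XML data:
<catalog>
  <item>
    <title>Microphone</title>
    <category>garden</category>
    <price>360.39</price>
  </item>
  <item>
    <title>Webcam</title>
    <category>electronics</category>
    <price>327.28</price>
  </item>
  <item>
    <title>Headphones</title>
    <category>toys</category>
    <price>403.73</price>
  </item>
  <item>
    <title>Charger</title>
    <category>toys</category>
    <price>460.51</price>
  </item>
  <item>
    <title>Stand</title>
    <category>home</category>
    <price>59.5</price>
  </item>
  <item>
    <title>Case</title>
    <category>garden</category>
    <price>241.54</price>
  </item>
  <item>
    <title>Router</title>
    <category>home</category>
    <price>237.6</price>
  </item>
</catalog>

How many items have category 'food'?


Scanning <item> elements for <category>food</category>:
Count: 0

ANSWER: 0


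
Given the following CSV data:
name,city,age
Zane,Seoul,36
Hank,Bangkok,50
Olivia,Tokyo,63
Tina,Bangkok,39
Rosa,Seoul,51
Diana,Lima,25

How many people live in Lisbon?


Scanning city column for 'Lisbon':
Total matches: 0

ANSWER: 0


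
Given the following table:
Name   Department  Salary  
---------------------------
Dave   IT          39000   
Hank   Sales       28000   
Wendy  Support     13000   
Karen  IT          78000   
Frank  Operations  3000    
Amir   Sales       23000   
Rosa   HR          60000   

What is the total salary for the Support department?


Support department members:
  Wendy: 13000
Total = 13000 = 13000

ANSWER: 13000


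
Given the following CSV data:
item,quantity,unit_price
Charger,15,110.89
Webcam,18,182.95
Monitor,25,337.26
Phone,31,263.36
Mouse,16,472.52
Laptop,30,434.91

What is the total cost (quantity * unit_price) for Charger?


Row: Charger
quantity = 15
unit_price = 110.89
total = 15 * 110.89 = 1663.35

ANSWER: 1663.35


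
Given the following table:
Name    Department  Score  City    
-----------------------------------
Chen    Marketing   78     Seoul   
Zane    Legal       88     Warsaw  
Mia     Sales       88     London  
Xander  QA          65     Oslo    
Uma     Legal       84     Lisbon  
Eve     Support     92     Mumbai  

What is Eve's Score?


Row 6: Eve
Score = 92

ANSWER: 92


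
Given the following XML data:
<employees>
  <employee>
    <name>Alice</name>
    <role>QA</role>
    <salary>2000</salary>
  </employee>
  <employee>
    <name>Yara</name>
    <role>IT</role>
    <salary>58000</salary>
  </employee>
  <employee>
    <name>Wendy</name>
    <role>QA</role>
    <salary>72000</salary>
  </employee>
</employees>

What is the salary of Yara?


Searching for <employee> with <name>Yara</name>
Found at position 2
<salary>58000</salary>

ANSWER: 58000


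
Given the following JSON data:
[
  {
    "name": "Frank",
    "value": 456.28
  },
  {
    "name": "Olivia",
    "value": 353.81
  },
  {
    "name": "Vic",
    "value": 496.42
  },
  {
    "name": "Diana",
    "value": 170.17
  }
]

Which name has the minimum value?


Comparing values:
  Frank: 456.28
  Olivia: 353.81
  Vic: 496.42
  Diana: 170.17
Minimum: Diana (170.17)

ANSWER: Diana


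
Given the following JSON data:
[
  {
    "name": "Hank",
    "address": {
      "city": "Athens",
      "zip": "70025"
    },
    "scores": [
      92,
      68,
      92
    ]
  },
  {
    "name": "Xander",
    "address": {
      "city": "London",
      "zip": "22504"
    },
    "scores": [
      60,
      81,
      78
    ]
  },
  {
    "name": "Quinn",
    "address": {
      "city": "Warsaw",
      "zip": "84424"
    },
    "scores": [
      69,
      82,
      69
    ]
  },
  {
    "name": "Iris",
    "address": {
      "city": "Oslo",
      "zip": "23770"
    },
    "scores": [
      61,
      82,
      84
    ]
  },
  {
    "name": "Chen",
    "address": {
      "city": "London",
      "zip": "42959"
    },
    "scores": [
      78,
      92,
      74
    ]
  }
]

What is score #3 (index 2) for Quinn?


Path: records[2].scores[2]
Value: 69

ANSWER: 69


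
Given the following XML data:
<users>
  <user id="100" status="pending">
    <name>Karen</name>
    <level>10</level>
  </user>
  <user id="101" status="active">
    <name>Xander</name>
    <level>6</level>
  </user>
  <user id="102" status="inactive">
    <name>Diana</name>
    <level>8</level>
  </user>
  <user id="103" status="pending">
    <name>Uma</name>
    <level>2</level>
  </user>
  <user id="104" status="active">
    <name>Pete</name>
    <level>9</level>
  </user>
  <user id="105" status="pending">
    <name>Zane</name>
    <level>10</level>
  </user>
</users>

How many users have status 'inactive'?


Counting users with status='inactive':
  Diana (id=102) -> MATCH
Count: 1

ANSWER: 1


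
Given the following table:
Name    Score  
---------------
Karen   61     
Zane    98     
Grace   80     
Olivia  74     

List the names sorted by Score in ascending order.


Sorting by Score (ascending):
  Karen: 61
  Olivia: 74
  Grace: 80
  Zane: 98


ANSWER: Karen, Olivia, Grace, Zane


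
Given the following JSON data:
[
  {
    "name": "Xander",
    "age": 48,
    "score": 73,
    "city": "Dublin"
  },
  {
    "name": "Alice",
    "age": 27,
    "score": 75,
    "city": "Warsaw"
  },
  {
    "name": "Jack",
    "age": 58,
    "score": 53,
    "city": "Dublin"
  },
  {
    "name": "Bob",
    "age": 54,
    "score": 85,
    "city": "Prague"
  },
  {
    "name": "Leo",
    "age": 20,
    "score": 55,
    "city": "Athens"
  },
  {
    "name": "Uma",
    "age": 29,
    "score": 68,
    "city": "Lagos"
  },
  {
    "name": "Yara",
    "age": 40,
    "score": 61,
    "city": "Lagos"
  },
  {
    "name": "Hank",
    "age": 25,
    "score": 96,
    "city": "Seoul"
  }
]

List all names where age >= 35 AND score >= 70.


Checking both conditions:
  Xander (age=48, score=73) -> YES
  Alice (age=27, score=75) -> no
  Jack (age=58, score=53) -> no
  Bob (age=54, score=85) -> YES
  Leo (age=20, score=55) -> no
  Uma (age=29, score=68) -> no
  Yara (age=40, score=61) -> no
  Hank (age=25, score=96) -> no


ANSWER: Xander, Bob


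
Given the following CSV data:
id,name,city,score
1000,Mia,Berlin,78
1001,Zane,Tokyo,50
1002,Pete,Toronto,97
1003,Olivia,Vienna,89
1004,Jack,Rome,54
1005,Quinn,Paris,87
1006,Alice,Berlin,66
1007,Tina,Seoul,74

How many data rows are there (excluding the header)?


Counting rows (excluding header):
Header: id,name,city,score
Data rows: 8

ANSWER: 8


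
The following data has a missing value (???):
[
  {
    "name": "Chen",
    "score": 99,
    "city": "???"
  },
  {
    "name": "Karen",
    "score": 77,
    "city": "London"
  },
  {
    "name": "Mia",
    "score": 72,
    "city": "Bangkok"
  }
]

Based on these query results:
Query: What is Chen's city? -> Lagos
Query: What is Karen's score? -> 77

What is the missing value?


The missing value is Chen's city
From query: Chen's city = Lagos

ANSWER: Lagos


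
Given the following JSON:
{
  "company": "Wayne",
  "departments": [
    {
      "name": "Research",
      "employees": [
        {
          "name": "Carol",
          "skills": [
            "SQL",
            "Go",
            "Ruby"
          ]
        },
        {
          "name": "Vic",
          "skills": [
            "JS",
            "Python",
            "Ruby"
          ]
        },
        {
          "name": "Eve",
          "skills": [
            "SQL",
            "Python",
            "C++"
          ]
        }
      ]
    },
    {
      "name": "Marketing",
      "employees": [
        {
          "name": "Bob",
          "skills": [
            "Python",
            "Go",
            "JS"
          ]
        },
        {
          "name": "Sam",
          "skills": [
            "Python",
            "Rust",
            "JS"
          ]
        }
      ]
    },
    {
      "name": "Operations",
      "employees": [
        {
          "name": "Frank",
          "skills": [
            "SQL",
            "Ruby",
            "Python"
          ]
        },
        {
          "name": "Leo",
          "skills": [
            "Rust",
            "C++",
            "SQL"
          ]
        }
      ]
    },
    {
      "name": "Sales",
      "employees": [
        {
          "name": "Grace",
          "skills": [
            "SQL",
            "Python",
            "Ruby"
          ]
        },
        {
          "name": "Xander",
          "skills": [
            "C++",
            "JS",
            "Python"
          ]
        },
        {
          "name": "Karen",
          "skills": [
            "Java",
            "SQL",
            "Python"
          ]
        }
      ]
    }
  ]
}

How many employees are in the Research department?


Path: departments[0].employees
Count: 3

ANSWER: 3


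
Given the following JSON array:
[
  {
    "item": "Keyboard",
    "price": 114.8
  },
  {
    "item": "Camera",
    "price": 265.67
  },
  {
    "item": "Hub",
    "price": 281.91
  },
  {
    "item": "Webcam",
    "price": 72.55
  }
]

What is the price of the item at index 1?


Array index 1 -> Camera
price = 265.67

ANSWER: 265.67


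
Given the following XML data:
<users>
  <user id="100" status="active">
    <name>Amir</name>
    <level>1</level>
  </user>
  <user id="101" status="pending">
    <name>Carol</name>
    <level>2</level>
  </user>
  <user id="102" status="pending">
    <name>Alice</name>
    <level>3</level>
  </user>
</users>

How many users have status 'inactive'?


Counting users with status='inactive':
Count: 0

ANSWER: 0


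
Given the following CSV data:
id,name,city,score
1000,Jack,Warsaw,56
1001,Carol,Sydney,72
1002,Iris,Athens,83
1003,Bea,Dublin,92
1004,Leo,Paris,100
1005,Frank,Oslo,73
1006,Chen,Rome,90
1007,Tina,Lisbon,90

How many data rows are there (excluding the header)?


Counting rows (excluding header):
Header: id,name,city,score
Data rows: 8

ANSWER: 8


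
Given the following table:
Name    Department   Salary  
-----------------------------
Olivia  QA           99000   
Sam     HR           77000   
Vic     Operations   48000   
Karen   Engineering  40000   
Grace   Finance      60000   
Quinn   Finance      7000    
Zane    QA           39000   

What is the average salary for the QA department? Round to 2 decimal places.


QA department members:
  Olivia: 99000
  Zane: 39000
Sum = 138000
Count = 2
Average = 138000 / 2 = 69000.00

ANSWER: 69000.00


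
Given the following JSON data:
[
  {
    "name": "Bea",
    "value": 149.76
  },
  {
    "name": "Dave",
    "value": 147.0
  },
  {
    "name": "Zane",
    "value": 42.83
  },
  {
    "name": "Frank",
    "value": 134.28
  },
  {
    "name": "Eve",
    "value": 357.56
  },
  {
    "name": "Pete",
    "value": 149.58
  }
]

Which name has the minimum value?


Comparing values:
  Bea: 149.76
  Dave: 147.0
  Zane: 42.83
  Frank: 134.28
  Eve: 357.56
  Pete: 149.58
Minimum: Zane (42.83)

ANSWER: Zane


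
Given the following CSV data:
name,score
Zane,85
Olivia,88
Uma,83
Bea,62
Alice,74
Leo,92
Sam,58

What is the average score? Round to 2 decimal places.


Scores: 85, 88, 83, 62, 74, 92, 58
Sum = 542
Count = 7
Average = 542 / 7 = 77.43

ANSWER: 77.43


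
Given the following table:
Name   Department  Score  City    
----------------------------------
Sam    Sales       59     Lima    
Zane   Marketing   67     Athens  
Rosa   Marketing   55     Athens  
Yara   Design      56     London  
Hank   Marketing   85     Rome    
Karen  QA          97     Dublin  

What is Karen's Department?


Row 6: Karen
Department = QA

ANSWER: QA


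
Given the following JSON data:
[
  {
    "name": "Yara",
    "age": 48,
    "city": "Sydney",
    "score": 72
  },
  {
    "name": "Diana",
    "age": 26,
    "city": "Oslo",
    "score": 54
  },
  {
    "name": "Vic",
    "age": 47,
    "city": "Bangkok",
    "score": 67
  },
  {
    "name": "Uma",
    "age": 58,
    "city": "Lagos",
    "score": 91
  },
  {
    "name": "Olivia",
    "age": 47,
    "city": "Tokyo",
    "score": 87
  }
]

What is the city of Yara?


Looking up record where name = Yara
Record index: 0
Field 'city' = Sydney

ANSWER: Sydney


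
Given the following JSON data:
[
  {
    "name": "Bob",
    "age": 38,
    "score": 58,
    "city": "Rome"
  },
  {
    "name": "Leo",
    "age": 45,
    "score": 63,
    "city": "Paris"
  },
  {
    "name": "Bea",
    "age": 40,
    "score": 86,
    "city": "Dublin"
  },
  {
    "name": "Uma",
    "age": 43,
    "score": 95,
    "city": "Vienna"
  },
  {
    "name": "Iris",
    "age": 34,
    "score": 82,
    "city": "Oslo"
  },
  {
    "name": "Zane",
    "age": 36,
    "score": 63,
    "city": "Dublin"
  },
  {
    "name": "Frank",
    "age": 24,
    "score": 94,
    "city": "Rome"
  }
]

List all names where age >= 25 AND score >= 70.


Checking both conditions:
  Bob (age=38, score=58) -> no
  Leo (age=45, score=63) -> no
  Bea (age=40, score=86) -> YES
  Uma (age=43, score=95) -> YES
  Iris (age=34, score=82) -> YES
  Zane (age=36, score=63) -> no
  Frank (age=24, score=94) -> no


ANSWER: Bea, Uma, Iris


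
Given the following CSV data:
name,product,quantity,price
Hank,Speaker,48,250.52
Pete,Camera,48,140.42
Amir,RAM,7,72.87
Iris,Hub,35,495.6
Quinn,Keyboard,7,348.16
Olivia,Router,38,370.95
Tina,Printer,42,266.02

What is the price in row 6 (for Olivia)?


Row 6: Olivia
Column 'price' = 370.95

ANSWER: 370.95


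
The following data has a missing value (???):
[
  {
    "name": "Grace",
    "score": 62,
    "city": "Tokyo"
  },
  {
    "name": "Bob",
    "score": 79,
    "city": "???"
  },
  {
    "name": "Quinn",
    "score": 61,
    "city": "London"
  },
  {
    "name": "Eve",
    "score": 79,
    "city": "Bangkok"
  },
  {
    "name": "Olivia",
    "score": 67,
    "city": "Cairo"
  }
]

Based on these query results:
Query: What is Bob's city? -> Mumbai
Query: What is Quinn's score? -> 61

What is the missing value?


The missing value is Bob's city
From query: Bob's city = Mumbai

ANSWER: Mumbai


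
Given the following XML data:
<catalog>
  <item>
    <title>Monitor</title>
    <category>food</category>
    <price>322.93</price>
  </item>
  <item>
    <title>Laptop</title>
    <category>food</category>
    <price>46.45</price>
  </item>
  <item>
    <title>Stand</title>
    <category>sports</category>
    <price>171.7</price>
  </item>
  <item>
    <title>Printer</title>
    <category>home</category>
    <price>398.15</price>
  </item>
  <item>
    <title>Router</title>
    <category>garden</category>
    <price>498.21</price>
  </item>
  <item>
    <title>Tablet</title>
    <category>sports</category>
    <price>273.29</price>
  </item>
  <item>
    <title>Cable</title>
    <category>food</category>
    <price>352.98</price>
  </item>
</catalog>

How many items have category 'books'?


Scanning <item> elements for <category>books</category>:
Count: 0

ANSWER: 0


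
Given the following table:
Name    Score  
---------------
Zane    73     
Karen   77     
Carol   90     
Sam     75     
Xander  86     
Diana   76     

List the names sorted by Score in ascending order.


Sorting by Score (ascending):
  Zane: 73
  Sam: 75
  Diana: 76
  Karen: 77
  Xander: 86
  Carol: 90


ANSWER: Zane, Sam, Diana, Karen, Xander, Carol


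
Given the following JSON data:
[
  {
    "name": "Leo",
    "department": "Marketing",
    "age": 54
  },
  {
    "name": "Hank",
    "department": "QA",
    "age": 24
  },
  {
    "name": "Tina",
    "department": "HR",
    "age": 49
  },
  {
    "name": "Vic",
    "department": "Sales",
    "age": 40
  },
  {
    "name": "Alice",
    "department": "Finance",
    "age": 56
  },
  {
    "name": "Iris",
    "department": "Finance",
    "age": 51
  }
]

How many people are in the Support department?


Scanning records for department = Support
  No matches found
Count: 0

ANSWER: 0


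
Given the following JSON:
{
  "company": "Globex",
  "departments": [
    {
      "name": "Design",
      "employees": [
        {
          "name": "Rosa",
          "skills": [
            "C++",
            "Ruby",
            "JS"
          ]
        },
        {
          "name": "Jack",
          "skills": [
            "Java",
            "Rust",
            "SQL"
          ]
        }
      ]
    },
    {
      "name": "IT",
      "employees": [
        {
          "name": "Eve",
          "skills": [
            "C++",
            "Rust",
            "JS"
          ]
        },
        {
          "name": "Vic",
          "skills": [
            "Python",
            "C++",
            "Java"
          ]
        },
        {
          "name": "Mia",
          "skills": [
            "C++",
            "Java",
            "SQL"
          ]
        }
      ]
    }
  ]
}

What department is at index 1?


Path: departments[1].name
Value: IT

ANSWER: IT


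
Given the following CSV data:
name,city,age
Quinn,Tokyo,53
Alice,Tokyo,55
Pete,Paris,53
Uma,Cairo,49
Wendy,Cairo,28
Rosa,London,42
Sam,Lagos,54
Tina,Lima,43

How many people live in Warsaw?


Scanning city column for 'Warsaw':
Total matches: 0

ANSWER: 0


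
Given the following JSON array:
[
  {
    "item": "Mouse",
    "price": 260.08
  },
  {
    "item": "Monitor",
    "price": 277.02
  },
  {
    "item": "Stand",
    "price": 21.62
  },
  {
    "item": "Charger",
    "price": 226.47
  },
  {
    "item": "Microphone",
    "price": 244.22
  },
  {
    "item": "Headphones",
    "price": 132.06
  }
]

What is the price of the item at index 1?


Array index 1 -> Monitor
price = 277.02

ANSWER: 277.02


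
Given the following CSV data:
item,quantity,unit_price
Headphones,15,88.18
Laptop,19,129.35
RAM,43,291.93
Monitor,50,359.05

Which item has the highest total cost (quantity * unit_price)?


Computing row totals:
  Headphones: 1322.7
  Laptop: 2457.65
  RAM: 12552.99
  Monitor: 17952.5
Maximum: Monitor (17952.5)

ANSWER: Monitor


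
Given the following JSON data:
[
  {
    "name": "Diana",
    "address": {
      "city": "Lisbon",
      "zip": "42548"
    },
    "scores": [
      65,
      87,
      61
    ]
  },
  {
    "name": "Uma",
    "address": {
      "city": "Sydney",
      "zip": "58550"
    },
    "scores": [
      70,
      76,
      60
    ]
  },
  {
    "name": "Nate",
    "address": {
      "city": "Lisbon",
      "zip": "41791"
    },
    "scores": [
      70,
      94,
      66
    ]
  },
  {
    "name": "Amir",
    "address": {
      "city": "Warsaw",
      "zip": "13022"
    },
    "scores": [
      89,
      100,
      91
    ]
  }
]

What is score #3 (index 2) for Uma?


Path: records[1].scores[2]
Value: 60

ANSWER: 60


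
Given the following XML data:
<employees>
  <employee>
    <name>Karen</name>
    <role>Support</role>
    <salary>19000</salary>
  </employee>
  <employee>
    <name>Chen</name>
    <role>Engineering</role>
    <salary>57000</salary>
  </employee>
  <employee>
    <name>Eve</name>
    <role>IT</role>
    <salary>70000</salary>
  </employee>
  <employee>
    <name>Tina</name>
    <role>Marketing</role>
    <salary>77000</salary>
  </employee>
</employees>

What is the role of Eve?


Searching for <employee> with <name>Eve</name>
Found at position 3
<role>IT</role>

ANSWER: IT


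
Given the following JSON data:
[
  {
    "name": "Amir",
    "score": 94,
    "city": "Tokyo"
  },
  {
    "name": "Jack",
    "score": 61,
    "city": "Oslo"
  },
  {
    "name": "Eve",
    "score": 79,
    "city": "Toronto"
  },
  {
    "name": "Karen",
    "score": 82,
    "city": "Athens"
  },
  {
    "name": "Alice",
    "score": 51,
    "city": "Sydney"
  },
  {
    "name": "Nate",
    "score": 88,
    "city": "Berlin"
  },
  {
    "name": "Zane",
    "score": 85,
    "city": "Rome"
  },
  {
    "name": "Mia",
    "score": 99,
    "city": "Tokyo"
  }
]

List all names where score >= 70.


Filtering records where score >= 70:
  Amir (score=94) -> YES
  Jack (score=61) -> no
  Eve (score=79) -> YES
  Karen (score=82) -> YES
  Alice (score=51) -> no
  Nate (score=88) -> YES
  Zane (score=85) -> YES
  Mia (score=99) -> YES


ANSWER: Amir, Eve, Karen, Nate, Zane, Mia


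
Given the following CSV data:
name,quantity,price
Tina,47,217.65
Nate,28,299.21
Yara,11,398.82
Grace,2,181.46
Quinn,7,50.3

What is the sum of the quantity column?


Values in 'quantity' column:
  Row 1: 47
  Row 2: 28
  Row 3: 11
  Row 4: 2
  Row 5: 7
Sum = 47 + 28 + 11 + 2 + 7 = 95

ANSWER: 95


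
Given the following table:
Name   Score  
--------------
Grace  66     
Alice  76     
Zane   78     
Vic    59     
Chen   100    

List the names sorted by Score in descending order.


Sorting by Score (descending):
  Chen: 100
  Zane: 78
  Alice: 76
  Grace: 66
  Vic: 59


ANSWER: Chen, Zane, Alice, Grace, Vic


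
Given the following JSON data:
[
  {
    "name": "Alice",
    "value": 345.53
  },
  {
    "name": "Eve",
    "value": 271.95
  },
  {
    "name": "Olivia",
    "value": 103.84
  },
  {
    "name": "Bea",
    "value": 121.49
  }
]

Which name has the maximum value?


Comparing values:
  Alice: 345.53
  Eve: 271.95
  Olivia: 103.84
  Bea: 121.49
Maximum: Alice (345.53)

ANSWER: Alice


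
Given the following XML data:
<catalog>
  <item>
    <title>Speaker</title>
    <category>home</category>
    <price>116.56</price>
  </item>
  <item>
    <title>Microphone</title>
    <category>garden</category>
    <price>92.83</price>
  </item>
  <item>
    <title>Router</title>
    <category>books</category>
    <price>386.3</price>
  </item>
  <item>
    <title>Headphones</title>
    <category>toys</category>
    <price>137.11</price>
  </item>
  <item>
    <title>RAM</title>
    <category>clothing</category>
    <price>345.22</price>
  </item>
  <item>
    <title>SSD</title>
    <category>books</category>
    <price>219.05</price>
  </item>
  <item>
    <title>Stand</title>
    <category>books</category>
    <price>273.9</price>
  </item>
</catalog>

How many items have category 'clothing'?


Scanning <item> elements for <category>clothing</category>:
  Item 5: RAM -> MATCH
Count: 1

ANSWER: 1


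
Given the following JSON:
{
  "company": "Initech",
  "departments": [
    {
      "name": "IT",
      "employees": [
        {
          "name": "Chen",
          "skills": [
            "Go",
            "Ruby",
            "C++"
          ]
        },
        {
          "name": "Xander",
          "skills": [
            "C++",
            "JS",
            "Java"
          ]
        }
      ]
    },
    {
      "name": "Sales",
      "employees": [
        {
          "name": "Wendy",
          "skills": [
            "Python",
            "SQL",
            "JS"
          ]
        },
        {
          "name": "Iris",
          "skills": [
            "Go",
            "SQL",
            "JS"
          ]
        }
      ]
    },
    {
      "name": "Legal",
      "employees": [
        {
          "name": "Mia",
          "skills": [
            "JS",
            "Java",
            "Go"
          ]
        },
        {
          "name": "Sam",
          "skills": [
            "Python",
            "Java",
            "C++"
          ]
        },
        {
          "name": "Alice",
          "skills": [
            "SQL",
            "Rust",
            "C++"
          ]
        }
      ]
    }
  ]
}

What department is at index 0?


Path: departments[0].name
Value: IT

ANSWER: IT


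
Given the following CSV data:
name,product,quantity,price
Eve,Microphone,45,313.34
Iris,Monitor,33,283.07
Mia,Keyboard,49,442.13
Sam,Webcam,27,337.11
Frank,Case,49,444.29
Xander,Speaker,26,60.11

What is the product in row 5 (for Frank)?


Row 5: Frank
Column 'product' = Case

ANSWER: Case


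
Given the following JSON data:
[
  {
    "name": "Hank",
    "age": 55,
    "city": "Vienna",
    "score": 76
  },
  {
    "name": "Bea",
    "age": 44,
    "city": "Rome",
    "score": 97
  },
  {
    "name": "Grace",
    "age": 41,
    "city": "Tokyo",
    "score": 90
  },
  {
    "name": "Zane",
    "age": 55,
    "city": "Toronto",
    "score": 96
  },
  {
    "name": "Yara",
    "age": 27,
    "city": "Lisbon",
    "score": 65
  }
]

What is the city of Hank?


Looking up record where name = Hank
Record index: 0
Field 'city' = Vienna

ANSWER: Vienna


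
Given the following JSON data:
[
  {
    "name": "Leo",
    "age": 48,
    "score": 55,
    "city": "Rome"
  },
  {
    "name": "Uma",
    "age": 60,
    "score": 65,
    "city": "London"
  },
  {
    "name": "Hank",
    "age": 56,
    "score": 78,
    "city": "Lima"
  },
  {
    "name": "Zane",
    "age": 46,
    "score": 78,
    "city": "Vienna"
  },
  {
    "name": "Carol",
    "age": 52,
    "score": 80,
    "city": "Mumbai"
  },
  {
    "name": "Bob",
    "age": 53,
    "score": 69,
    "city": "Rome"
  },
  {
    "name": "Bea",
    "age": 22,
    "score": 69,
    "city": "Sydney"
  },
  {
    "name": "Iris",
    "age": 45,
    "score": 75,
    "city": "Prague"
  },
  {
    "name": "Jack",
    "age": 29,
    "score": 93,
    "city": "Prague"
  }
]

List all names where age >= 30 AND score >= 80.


Checking both conditions:
  Leo (age=48, score=55) -> no
  Uma (age=60, score=65) -> no
  Hank (age=56, score=78) -> no
  Zane (age=46, score=78) -> no
  Carol (age=52, score=80) -> YES
  Bob (age=53, score=69) -> no
  Bea (age=22, score=69) -> no
  Iris (age=45, score=75) -> no
  Jack (age=29, score=93) -> no


ANSWER: Carol


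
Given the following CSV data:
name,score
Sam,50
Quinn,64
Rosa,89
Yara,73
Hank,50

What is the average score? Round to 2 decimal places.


Scores: 50, 64, 89, 73, 50
Sum = 326
Count = 5
Average = 326 / 5 = 65.20

ANSWER: 65.20


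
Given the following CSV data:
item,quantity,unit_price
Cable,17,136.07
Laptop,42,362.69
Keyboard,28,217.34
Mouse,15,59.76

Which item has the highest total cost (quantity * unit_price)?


Computing row totals:
  Cable: 2313.19
  Laptop: 15232.98
  Keyboard: 6085.52
  Mouse: 896.4
Maximum: Laptop (15232.98)

ANSWER: Laptop


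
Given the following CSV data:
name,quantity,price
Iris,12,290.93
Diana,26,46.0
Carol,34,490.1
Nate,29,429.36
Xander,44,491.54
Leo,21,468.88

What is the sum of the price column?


Values in 'price' column:
  Row 1: 290.93
  Row 2: 46.0
  Row 3: 490.1
  Row 4: 429.36
  Row 5: 491.54
  Row 6: 468.88
Sum = 290.93 + 46.0 + 490.1 + 429.36 + 491.54 + 468.88 = 2216.81

ANSWER: 2216.81


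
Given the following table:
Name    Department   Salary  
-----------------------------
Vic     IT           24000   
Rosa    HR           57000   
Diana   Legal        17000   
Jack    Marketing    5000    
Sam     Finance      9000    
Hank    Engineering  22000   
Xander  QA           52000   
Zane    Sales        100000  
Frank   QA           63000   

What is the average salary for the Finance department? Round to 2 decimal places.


Finance department members:
  Sam: 9000
Sum = 9000
Count = 1
Average = 9000 / 1 = 9000.00

ANSWER: 9000.00


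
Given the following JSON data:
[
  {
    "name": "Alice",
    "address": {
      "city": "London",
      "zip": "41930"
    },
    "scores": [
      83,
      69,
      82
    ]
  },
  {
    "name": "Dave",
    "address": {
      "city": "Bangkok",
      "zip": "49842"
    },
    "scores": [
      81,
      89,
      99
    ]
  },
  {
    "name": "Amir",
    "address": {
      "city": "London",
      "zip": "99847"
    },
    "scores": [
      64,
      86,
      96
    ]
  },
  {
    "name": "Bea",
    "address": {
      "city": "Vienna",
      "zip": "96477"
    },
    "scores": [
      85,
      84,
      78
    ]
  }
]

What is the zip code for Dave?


Path: records[1].address.zip
Value: 49842

ANSWER: 49842


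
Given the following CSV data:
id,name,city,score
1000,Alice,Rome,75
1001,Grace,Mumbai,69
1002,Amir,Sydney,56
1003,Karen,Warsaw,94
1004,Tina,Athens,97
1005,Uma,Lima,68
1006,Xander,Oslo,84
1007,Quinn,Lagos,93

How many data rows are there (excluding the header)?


Counting rows (excluding header):
Header: id,name,city,score
Data rows: 8

ANSWER: 8


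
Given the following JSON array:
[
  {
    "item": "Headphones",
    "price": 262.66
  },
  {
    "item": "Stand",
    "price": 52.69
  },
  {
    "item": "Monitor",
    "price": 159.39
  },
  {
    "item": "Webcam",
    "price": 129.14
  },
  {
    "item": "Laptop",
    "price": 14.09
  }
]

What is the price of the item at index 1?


Array index 1 -> Stand
price = 52.69

ANSWER: 52.69


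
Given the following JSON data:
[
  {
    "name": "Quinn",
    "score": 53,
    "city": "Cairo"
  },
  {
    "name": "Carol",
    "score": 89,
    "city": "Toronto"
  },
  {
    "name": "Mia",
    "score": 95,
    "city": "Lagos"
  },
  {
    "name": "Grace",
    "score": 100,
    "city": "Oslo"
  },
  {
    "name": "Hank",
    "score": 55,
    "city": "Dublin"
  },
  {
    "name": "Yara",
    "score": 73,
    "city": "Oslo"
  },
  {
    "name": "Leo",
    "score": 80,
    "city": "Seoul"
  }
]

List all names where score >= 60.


Filtering records where score >= 60:
  Quinn (score=53) -> no
  Carol (score=89) -> YES
  Mia (score=95) -> YES
  Grace (score=100) -> YES
  Hank (score=55) -> no
  Yara (score=73) -> YES
  Leo (score=80) -> YES


ANSWER: Carol, Mia, Grace, Yara, Leo


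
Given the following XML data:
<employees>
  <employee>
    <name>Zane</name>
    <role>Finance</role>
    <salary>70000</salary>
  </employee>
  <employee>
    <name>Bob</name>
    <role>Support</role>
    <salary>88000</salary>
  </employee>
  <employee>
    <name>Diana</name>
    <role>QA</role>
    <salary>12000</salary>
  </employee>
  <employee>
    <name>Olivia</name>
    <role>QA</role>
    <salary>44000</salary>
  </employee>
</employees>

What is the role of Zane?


Searching for <employee> with <name>Zane</name>
Found at position 1
<role>Finance</role>

ANSWER: Finance


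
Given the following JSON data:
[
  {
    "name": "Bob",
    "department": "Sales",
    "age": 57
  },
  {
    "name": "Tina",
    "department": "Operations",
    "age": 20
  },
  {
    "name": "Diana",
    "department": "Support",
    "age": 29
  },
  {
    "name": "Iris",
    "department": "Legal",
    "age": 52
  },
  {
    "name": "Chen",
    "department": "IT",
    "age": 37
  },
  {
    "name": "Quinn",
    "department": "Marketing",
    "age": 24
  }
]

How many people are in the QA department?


Scanning records for department = QA
  No matches found
Count: 0

ANSWER: 0


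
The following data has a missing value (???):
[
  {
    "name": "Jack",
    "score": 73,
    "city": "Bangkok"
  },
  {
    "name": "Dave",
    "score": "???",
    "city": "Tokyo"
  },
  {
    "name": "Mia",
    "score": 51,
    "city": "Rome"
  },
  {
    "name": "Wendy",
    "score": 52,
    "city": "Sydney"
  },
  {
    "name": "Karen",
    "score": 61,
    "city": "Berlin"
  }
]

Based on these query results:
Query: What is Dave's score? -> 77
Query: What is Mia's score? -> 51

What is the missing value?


The missing value is Dave's score
From query: Dave's score = 77

ANSWER: 77


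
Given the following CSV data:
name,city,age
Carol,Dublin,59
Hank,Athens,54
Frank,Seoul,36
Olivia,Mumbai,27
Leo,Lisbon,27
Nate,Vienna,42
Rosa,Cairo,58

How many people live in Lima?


Scanning city column for 'Lima':
Total matches: 0

ANSWER: 0


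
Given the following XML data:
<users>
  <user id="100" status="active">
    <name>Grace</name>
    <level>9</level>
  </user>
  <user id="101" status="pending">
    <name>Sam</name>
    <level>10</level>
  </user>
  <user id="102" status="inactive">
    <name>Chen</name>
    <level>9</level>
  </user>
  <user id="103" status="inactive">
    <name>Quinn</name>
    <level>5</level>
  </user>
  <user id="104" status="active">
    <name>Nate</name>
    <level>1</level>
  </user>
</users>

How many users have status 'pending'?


Counting users with status='pending':
  Sam (id=101) -> MATCH
Count: 1

ANSWER: 1


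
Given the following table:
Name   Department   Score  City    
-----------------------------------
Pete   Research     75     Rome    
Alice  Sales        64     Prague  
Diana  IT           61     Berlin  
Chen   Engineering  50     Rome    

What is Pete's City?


Row 1: Pete
City = Rome

ANSWER: Rome


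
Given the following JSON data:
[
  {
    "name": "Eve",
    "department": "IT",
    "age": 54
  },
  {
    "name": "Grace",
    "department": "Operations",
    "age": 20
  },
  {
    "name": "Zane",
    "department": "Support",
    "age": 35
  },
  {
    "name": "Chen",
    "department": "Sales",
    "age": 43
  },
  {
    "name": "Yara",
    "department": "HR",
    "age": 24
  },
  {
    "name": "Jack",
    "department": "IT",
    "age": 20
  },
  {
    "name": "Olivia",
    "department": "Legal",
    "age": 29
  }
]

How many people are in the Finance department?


Scanning records for department = Finance
  No matches found
Count: 0

ANSWER: 0


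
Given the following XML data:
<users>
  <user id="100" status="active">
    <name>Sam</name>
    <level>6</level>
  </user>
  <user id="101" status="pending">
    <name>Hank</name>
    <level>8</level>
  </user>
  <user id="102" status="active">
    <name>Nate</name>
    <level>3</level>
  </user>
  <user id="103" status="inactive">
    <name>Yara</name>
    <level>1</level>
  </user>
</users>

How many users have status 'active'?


Counting users with status='active':
  Sam (id=100) -> MATCH
  Nate (id=102) -> MATCH
Count: 2

ANSWER: 2


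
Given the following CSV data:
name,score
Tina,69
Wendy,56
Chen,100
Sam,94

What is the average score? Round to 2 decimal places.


Scores: 69, 56, 100, 94
Sum = 319
Count = 4
Average = 319 / 4 = 79.75

ANSWER: 79.75


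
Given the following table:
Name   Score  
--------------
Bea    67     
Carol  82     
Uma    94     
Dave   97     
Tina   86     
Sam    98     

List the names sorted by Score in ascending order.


Sorting by Score (ascending):
  Bea: 67
  Carol: 82
  Tina: 86
  Uma: 94
  Dave: 97
  Sam: 98


ANSWER: Bea, Carol, Tina, Uma, Dave, Sam


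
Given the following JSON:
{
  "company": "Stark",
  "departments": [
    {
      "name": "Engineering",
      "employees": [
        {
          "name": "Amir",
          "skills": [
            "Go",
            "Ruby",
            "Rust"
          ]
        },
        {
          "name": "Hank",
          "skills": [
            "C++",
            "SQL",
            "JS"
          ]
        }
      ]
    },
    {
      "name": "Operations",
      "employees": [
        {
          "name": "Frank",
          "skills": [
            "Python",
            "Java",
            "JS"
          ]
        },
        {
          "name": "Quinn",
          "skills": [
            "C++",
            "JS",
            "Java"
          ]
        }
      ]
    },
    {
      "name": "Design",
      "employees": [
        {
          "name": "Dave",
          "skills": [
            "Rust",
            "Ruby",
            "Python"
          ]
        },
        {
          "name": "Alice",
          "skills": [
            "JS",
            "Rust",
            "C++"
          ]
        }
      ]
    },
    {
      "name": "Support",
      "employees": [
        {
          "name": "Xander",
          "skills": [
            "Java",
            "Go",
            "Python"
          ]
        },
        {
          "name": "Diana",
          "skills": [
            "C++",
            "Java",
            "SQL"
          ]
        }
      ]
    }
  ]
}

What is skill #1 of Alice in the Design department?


Path: departments[2].employees[1].skills[0]
Value: JS

ANSWER: JS


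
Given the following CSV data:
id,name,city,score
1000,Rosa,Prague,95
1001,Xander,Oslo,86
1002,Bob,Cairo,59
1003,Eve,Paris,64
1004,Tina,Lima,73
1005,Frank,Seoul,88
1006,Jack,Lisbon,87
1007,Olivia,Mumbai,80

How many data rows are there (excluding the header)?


Counting rows (excluding header):
Header: id,name,city,score
Data rows: 8

ANSWER: 8


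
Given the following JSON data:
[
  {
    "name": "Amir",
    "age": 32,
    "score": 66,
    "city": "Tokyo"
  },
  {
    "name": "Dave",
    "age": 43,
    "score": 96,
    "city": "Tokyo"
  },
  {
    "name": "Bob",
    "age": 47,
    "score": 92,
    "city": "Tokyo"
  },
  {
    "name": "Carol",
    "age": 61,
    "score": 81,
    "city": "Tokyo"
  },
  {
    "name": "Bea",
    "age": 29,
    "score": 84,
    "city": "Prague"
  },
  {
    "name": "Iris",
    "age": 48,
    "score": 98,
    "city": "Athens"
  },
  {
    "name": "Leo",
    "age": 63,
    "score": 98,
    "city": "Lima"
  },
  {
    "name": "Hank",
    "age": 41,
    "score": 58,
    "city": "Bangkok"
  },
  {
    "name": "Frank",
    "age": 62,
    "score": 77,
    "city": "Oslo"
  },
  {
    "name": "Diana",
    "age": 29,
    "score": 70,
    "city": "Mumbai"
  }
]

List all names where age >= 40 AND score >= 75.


Checking both conditions:
  Amir (age=32, score=66) -> no
  Dave (age=43, score=96) -> YES
  Bob (age=47, score=92) -> YES
  Carol (age=61, score=81) -> YES
  Bea (age=29, score=84) -> no
  Iris (age=48, score=98) -> YES
  Leo (age=63, score=98) -> YES
  Hank (age=41, score=58) -> no
  Frank (age=62, score=77) -> YES
  Diana (age=29, score=70) -> no


ANSWER: Dave, Bob, Carol, Iris, Leo, Frank


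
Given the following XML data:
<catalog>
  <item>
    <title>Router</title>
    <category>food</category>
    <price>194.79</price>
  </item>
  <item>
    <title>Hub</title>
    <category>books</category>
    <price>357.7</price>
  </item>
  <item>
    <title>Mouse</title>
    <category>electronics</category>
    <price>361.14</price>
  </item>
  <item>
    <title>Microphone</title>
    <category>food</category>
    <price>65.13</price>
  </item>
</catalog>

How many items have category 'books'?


Scanning <item> elements for <category>books</category>:
  Item 2: Hub -> MATCH
Count: 1

ANSWER: 1
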